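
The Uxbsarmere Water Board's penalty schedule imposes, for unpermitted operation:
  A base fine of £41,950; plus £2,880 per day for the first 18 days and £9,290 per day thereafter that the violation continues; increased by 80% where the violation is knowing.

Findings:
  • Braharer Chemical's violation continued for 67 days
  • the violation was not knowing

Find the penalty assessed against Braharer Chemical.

First 18 days: 18 × £2,880 = £51,840
Remaining days: (67 − 18) × £9,290 = £455,210
Per-day component: £51,840 + £455,210 = £507,050
Base plus per-day: £41,950 + £507,050 = £549,000
The violation was not knowing: no 80% increase.

£549,000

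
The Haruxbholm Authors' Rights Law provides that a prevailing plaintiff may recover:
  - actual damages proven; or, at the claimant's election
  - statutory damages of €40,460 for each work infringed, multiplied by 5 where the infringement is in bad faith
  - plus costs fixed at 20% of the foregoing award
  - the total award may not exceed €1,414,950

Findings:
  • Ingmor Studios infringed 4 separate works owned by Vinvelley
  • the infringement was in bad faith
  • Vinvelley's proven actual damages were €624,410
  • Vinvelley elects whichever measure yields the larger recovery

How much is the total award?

Statutory damages: 4 × €40,460 = €161,840
Multiplied by 5: 5 × €161,840 = €809,200
Greater of actual damages (€624,410) or enhanced statutory damages (€809,200): €809,200
Costs: 20% of €809,200 = €161,840
Award plus costs: €809,200 + €161,840 = €971,040
Cap at €1,414,950: €971,040 is within the cap, no reduction.

€971,040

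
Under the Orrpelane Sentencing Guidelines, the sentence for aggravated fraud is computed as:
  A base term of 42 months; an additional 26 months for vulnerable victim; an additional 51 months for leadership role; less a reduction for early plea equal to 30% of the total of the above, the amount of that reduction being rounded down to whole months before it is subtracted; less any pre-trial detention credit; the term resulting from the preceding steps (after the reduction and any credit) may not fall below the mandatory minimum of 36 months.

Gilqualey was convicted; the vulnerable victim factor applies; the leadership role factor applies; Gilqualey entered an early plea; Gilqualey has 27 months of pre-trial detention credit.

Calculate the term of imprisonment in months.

57 months

Vulnerable victim enhancement: +26 months
Leadership role enhancement: +51 months
Adjusted term: 42 months + 26 months + 51 months = 119 months
Early plea reduction: 30% of 119 months = 35 months (rounded down)
After reduction: 119 − 35 = 84 months
Less pre-trial detention credit: 84 months − 27 months = 57 months
Minimum 36 months: 57 months meets the minimum, no increase.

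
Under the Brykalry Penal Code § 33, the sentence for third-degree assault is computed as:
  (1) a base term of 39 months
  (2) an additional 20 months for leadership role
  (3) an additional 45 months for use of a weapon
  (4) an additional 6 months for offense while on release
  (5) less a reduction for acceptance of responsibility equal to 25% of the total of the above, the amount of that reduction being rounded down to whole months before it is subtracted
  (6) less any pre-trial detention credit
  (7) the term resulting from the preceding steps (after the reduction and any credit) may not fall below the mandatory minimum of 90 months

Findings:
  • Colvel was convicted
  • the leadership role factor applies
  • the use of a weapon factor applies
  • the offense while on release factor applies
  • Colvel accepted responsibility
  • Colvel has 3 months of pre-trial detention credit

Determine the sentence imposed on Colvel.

Sentence: 90 months

Leadership role enhancement: +20 months
Use of a weapon enhancement: +45 months
Offense while on release enhancement: +6 months
Adjusted term: 39 months + 20 months + 45 months + 6 months = 110 months
Acceptance of responsibility reduction: 25% of 110 months = 27 months (rounded down)
After reduction: 110 − 27 = 83 months
Less pre-trial detention credit: 83 months − 3 months = 80 months
Minimum 90 months: 80 months is below the minimum → 90 months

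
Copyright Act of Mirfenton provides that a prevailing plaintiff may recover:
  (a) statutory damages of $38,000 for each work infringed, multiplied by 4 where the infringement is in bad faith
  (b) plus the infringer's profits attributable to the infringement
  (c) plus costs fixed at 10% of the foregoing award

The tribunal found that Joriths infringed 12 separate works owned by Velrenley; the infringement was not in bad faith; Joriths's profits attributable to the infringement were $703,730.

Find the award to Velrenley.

$1,275,703

Statutory damages: 12 × $38,000 = $456,000
Infringement not in bad faith: no ×4 enhancement.
Combined award: $456,000 + $703,730 = $1,159,730
Costs: 10% of $1,159,730 = $115,973
Award plus costs: $1,159,730 + $115,973 = $1,275,703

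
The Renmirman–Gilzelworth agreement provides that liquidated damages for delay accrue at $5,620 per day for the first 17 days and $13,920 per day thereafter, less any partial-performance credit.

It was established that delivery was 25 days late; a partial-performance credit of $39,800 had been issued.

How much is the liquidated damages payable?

First 17 days: 17 × $5,620 = $95,540
Remaining days: (25 − 17) × $13,920 = $111,360
Accrued per-day damages: $95,540 + $111,360 = $206,900
Less partial-performance credit: $206,900 − $39,800 = $167,100

$167,100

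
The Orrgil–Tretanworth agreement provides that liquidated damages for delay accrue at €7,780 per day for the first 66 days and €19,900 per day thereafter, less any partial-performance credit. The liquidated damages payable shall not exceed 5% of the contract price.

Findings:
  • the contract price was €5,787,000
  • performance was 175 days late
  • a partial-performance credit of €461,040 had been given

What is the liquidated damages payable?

€289,350

First 66 days: 66 × €7,780 = €513,480
Remaining days: (175 − 66) × €19,900 = €2,169,100
Accrued per-day damages: €513,480 + €2,169,100 = €2,682,580
Less partial-performance credit: €2,682,580 − €461,040 = €2,221,540
Cap: 5% of €5,787,000 = €289,350
Cap at €289,350: €2,221,540 exceeds the cap → €289,350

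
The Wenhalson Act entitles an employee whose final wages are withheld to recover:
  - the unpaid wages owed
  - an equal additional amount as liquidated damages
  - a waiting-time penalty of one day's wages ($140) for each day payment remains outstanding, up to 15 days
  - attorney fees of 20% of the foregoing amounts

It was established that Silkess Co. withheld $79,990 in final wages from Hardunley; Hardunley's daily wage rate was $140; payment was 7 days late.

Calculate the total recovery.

$193,152

Liquidated damages (equal amount): $79,990
Penalty days: min(7, 15) = 7
Waiting-time penalty: 7 × $140 = $980
Subtotal: $79,990 + $79,990 + $980 = $160,960
Attorney fees: 20% of $160,960 = $32,192
Total award: $160,960 + $32,192 = $193,152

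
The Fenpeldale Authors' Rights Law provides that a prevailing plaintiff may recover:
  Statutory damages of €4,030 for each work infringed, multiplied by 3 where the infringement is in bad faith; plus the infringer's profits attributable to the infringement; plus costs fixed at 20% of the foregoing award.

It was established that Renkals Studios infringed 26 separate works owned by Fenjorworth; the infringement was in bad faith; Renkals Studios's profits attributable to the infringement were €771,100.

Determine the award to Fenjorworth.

€1,302,528

Statutory damages: 26 × €4,030 = €104,780
Trebled: 3 × €104,780 = €314,340
Combined award: €314,340 + €771,100 = €1,085,440
Costs: 20% of €1,085,440 = €217,088
Award plus costs: €1,085,440 + €217,088 = €1,302,528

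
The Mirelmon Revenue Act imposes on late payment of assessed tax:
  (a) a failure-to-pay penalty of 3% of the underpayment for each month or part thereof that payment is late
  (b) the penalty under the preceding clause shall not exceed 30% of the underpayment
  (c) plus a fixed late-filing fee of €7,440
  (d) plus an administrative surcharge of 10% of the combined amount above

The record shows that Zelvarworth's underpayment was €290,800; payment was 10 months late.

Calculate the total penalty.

€104,148

Accrued rate: 3% × 10 = 30%, capped at 30% → 30%
Failure-to-pay penalty: 30% of €290,800 = €87,240
Penalty before surcharge: €87,240 + €7,440 = €94,680
Administrative surcharge: 10% of €94,680 = €9,468
Total penalty: €94,680 + €9,468 = €104,148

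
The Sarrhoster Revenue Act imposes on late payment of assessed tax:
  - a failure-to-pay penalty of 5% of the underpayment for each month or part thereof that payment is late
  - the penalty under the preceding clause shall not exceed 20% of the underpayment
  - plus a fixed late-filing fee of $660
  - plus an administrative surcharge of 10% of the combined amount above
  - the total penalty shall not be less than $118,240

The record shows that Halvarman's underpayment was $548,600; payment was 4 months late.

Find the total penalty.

Accrued rate: 5% × 4 = 20%, capped at 20% → 20%
Failure-to-pay penalty: 20% of $548,600 = $109,720
Penalty before surcharge: $109,720 + $660 = $110,380
Administrative surcharge: 10% of $110,380 = $11,038
Total penalty: $110,380 + $11,038 = $121,418
Minimum $118,240: $121,418 meets the minimum, no increase.

$121,418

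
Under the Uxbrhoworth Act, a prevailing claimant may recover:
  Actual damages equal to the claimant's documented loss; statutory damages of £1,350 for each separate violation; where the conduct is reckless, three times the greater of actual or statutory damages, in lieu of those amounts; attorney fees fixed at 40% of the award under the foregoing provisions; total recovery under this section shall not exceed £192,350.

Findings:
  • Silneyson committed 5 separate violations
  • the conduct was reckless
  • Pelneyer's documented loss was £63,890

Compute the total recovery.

£192,350

Statutory damages: 5 × £1,350 = £6,750
Greater of actual damages (£63,890) or statutory damages (£6,750): £63,890
Trebled: 3 × £63,890 = £191,670
Attorney fees: 40% of £191,670 = £76,668
Total before cap: £191,670 + £76,668 = £268,338
Cap at £192,350: £268,338 exceeds the cap → £192,350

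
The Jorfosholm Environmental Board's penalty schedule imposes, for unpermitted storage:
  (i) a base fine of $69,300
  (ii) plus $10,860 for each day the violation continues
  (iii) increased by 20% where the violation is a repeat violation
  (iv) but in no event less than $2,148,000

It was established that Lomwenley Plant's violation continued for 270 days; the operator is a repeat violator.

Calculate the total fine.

Per-day component: 270 × $10,860 = $2,932,200
Base plus per-day: $69,300 + $2,932,200 = $3,001,500
Enhancement: 20% of $3,001,500 = $600,300
Enhanced fine: $3,001,500 + $600,300 = $3,601,800
Minimum $2,148,000: $3,601,800 meets the minimum, no increase.

$3,601,800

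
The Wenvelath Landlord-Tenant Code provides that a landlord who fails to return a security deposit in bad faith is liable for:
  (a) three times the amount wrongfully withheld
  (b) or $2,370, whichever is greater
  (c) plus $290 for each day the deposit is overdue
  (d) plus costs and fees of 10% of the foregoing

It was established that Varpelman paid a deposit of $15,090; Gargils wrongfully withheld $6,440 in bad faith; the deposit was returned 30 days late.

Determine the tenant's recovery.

Trebled: 3 × $6,440 = $19,320
Minimum $2,370: $19,320 meets the minimum, no increase.
Late-return penalty: 30 × $290 = $8,700
Damages plus late penalty: $19,320 + $8,700 = $28,020
Costs and fees: 10% of $28,020 = $2,802
Total recovery: $28,020 + $2,802 = $30,822

Recovery: $30,822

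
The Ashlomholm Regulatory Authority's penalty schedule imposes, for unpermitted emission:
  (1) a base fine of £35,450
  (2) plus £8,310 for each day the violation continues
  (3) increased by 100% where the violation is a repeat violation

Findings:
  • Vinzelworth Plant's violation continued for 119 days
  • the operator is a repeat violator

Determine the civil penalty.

Per-day component: 119 × £8,310 = £988,890
Base plus per-day: £35,450 + £988,890 = £1,024,340
Enhancement: 100% of £1,024,340 = £1,024,340
Enhanced fine: £1,024,340 + £1,024,340 = £2,048,680

£2,048,680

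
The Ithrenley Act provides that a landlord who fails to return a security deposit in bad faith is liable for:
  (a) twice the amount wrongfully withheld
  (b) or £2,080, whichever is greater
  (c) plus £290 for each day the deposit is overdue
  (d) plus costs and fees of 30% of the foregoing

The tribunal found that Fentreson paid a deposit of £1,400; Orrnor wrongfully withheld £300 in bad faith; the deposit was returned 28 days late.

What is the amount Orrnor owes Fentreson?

Doubled: 2 × £300 = £600
Minimum £2,080: £600 is below the minimum → £2,080
Late-return penalty: 28 × £290 = £8,120
Damages plus late penalty: £2,080 + £8,120 = £10,200
Costs and fees: 30% of £10,200 = £3,060
Total recovery: £10,200 + £3,060 = £13,260

£13,260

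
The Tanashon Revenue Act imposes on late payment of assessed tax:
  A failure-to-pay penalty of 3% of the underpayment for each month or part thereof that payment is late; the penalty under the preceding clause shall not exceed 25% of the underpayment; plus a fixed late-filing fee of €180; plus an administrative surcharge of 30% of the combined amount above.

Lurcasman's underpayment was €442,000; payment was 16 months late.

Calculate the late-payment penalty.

Accrued rate: 3% × 16 = 48%, capped at 25% → 25%
Failure-to-pay penalty: 25% of €442,000 = €110,500
Penalty before surcharge: €110,500 + €180 = €110,680
Administrative surcharge: 30% of €110,680 = €33,204
Total penalty: €110,680 + €33,204 = €143,884

€143,884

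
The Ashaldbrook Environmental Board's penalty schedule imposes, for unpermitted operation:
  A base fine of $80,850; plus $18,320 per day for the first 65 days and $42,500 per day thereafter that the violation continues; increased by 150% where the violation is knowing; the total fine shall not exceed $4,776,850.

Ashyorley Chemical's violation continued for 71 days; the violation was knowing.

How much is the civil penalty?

First 65 days: 65 × $18,320 = $1,190,800
Remaining days: (71 − 65) × $42,500 = $255,000
Per-day component: $1,190,800 + $255,000 = $1,445,800
Base plus per-day: $80,850 + $1,445,800 = $1,526,650
Enhancement: 150% of $1,526,650 = $2,289,975
Enhanced fine: $1,526,650 + $2,289,975 = $3,816,625
Cap at $4,776,850: $3,816,625 is within the cap, no reduction.

$3,816,625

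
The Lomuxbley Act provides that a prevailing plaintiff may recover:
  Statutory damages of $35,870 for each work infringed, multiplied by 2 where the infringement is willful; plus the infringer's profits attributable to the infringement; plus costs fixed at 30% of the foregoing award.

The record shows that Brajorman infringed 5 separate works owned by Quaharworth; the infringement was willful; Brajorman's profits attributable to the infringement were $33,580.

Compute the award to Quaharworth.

Statutory damages: 5 × $35,870 = $179,350
Doubled: 2 × $179,350 = $358,700
Combined award: $358,700 + $33,580 = $392,280
Costs: 30% of $392,280 = $117,684
Award plus costs: $392,280 + $117,684 = $509,964

$509,964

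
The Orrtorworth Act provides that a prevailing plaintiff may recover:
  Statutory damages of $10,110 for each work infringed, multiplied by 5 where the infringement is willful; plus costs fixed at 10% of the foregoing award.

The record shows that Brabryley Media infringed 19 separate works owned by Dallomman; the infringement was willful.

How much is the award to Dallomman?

Statutory damages: 19 × $10,110 = $192,090
Multiplied by 5: 5 × $192,090 = $960,450
Costs: 10% of $960,450 = $96,045
Award plus costs: $960,450 + $96,045 = $1,056,495

$1,056,495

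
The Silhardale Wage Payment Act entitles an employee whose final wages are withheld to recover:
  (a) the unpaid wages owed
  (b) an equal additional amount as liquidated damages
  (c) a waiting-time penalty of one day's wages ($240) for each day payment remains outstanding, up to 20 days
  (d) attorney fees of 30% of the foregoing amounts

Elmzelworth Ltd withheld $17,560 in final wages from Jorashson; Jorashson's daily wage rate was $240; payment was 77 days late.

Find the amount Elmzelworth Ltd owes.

$51,896

Liquidated damages (equal amount): $17,560
Penalty days: min(77, 20) = 20
Waiting-time penalty: 20 × $240 = $4,800
Subtotal: $17,560 + $17,560 + $4,800 = $39,920
Attorney fees: 30% of $39,920 = $11,976
Total award: $39,920 + $11,976 = $51,896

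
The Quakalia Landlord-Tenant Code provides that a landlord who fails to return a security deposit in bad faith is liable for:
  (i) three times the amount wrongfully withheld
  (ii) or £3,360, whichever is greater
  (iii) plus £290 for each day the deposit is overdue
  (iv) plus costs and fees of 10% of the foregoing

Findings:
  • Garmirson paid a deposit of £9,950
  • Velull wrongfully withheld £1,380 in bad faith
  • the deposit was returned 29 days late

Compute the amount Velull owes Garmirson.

Trebled: 3 × £1,380 = £4,140
Minimum £3,360: £4,140 meets the minimum, no increase.
Late-return penalty: 29 × £290 = £8,410
Damages plus late penalty: £4,140 + £8,410 = £12,550
Costs and fees: 10% of £12,550 = £1,255
Total recovery: £12,550 + £1,255 = £13,805

£13,805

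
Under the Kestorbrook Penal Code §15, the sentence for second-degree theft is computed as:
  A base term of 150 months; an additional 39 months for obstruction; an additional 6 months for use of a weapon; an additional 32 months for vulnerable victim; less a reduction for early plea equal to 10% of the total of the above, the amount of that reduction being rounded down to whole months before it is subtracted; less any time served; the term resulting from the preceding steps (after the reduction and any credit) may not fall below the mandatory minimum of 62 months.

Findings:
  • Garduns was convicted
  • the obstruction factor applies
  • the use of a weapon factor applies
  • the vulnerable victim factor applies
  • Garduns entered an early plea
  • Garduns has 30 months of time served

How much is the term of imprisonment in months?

Obstruction enhancement: +39 months
Use of a weapon enhancement: +6 months
Vulnerable victim enhancement: +32 months
Adjusted term: 150 months + 39 months + 6 months + 32 months = 227 months
Early plea reduction: 10% of 227 months = 22 months (rounded down)
After reduction: 227 − 22 = 205 months
Less time served: 205 months − 30 months = 175 months
Minimum 62 months: 175 months meets the minimum, no increase.

175 months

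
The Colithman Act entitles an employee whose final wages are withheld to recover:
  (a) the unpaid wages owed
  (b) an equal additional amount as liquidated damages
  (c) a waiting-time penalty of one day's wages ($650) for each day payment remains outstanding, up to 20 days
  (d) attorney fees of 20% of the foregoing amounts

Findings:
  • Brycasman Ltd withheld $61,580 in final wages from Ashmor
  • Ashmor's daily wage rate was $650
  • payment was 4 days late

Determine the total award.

$150,912

Liquidated damages (equal amount): $61,580
Penalty days: min(4, 20) = 4
Waiting-time penalty: 4 × $650 = $2,600
Subtotal: $61,580 + $61,580 + $2,600 = $125,760
Attorney fees: 20% of $125,760 = $25,152
Total award: $125,760 + $25,152 = $150,912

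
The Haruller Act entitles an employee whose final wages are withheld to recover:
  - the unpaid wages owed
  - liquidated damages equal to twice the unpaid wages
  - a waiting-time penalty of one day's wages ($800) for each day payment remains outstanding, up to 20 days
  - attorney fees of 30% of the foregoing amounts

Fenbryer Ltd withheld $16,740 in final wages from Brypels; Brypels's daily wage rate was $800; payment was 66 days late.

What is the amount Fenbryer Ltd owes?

$86,086

Doubled: 2 × $16,740 = $33,480
Penalty days: min(66, 20) = 20
Waiting-time penalty: 20 × $800 = $16,000
Subtotal: $16,740 + $33,480 + $16,000 = $66,220
Attorney fees: 30% of $66,220 = $19,866
Total award: $66,220 + $19,866 = $86,086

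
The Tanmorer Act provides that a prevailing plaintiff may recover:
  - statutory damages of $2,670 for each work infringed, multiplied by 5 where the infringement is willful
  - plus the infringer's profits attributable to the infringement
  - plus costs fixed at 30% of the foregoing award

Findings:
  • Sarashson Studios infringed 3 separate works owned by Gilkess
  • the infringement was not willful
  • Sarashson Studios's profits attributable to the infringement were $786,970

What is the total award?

$1,033,474

Statutory damages: 3 × $2,670 = $8,010
Infringement not willful: no ×5 enhancement.
Combined award: $8,010 + $786,970 = $794,980
Costs: 30% of $794,980 = $238,494
Award plus costs: $794,980 + $238,494 = $1,033,474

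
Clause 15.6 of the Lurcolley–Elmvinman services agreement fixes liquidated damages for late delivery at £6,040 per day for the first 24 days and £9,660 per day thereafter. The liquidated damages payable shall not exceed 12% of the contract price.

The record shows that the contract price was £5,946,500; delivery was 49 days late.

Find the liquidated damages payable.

First 24 days: 24 × £6,040 = £144,960
Remaining days: (49 − 24) × £9,660 = £241,500
Accrued per-day damages: £144,960 + £241,500 = £386,460
Cap: 12% of £5,946,500 = £713,580
Cap at £713,580: £386,460 is within the cap, no reduction.

Liquidated damages: £386,460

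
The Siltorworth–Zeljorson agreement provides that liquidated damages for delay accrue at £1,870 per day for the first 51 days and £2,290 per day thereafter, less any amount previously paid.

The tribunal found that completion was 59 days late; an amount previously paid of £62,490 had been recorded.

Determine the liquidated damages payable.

£51,200

First 51 days: 51 × £1,870 = £95,370
Remaining days: (59 − 51) × £2,290 = £18,320
Accrued per-day damages: £95,370 + £18,320 = £113,690
Less amount previously paid: £113,690 − £62,490 = £51,200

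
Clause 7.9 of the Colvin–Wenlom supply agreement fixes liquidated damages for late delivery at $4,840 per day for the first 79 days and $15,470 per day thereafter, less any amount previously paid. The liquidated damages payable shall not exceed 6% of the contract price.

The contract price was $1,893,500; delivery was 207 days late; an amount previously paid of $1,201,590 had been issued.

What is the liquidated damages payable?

First 79 days: 79 × $4,840 = $382,360
Remaining days: (207 − 79) × $15,470 = $1,980,160
Accrued per-day damages: $382,360 + $1,980,160 = $2,362,520
Less amount previously paid: $2,362,520 − $1,201,590 = $1,160,930
Cap: 6% of $1,893,500 = $113,610
Cap at $113,610: $1,160,930 exceeds the cap → $113,610

$113,610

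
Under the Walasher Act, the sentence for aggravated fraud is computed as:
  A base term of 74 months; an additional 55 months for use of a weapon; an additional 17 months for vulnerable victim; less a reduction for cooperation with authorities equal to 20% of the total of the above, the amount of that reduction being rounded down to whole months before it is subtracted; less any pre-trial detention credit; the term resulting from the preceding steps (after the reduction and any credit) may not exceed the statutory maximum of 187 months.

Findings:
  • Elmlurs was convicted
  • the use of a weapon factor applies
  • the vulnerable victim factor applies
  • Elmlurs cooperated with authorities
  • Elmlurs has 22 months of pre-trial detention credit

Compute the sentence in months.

95 months

Use of a weapon enhancement: +55 months
Vulnerable victim enhancement: +17 months
Adjusted term: 74 months + 55 months + 17 months = 146 months
Cooperation with authorities reduction: 20% of 146 months = 29 months (rounded down)
After reduction: 146 − 29 = 117 months
Less pre-trial detention credit: 117 months − 22 months = 95 months
Cap at 187 months: 95 months is within the cap, no reduction.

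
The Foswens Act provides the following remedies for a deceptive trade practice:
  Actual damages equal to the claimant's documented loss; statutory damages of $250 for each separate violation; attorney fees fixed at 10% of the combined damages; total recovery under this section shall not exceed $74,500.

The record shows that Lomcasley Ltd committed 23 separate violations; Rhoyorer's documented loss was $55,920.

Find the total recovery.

Statutory damages: 23 × $250 = $5,750
Combined damages: $55,920 + $5,750 = $61,670
Attorney fees: 10% of $61,670 = $6,167
Total before cap: $61,670 + $6,167 = $67,837
Cap at $74,500: $67,837 is within the cap, no reduction.

$67,837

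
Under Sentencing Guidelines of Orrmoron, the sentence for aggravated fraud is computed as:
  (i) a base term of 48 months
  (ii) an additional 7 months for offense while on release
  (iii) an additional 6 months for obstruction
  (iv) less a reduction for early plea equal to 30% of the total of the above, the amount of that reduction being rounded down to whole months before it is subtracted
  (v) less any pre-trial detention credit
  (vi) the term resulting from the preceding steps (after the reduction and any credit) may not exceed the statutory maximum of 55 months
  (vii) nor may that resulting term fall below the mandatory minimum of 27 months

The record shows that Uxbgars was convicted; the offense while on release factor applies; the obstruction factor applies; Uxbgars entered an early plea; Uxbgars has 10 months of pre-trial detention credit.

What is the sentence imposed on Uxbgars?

33 months

Offense while on release enhancement: +7 months
Obstruction enhancement: +6 months
Adjusted term: 48 months + 7 months + 6 months = 61 months
Early plea reduction: 30% of 61 months = 18 months (rounded down)
After reduction: 61 − 18 = 43 months
Less pre-trial detention credit: 43 months − 10 months = 33 months
Cap at 55 months: 33 months is within the cap, no reduction.
Minimum 27 months: 33 months meets the minimum, no increase.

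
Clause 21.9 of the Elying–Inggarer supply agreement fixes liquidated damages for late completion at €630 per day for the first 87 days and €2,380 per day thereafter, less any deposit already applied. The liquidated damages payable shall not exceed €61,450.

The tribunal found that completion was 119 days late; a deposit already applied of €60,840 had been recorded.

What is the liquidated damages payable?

First 87 days: 87 × €630 = €54,810
Remaining days: (119 − 87) × €2,380 = €76,160
Accrued per-day damages: €54,810 + €76,160 = €130,970
Less deposit already applied: €130,970 − €60,840 = €70,130
Cap at €61,450: €70,130 exceeds the cap → €61,450

€61,450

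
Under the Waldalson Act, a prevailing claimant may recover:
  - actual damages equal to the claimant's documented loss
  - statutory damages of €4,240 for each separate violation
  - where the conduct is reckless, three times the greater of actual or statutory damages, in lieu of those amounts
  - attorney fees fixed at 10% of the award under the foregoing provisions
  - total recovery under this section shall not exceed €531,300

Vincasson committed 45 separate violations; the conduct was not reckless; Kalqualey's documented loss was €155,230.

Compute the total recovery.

€380,633

Statutory damages: 45 × €4,240 = €190,800
Conduct not reckless: the in-lieu enhancement does not apply.
Actual plus statutory damages: €155,230 + €190,800 = €346,030
Attorney fees: 10% of €346,030 = €34,603
Total before cap: €346,030 + €34,603 = €380,633
Cap at €531,300: €380,633 is within the cap, no reduction.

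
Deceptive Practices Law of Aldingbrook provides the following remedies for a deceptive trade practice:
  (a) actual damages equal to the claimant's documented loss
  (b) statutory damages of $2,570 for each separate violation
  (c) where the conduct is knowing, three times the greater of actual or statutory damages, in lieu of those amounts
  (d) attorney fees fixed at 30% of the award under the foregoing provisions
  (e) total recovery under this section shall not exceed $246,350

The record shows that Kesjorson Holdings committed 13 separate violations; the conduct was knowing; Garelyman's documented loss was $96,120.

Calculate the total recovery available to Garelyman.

$246,350

Statutory damages: 13 × $2,570 = $33,410
Greater of actual damages ($96,120) or statutory damages ($33,410): $96,120
Trebled: 3 × $96,120 = $288,360
Attorney fees: 30% of $288,360 = $86,508
Total before cap: $288,360 + $86,508 = $374,868
Cap at $246,350: $374,868 exceeds the cap → $246,350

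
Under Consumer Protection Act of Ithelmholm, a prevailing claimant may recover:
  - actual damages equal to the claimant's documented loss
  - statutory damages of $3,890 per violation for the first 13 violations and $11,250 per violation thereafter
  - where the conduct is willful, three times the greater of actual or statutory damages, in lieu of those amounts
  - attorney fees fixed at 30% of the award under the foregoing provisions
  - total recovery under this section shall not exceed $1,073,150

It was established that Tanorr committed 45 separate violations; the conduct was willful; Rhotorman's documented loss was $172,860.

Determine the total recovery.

First 13 violations: 13 × $3,890 = $50,570
Remaining violations: (45 − 13) × $11,250 = $360,000
Statutory damages: $50,570 + $360,000 = $410,570
Greater of actual damages ($172,860) or statutory damages ($410,570): $410,570
Trebled: 3 × $410,570 = $1,231,710
Attorney fees: 30% of $1,231,710 = $369,513
Total before cap: $1,231,710 + $369,513 = $1,601,223
Cap at $1,073,150: $1,601,223 exceeds the cap → $1,073,150

$1,073,150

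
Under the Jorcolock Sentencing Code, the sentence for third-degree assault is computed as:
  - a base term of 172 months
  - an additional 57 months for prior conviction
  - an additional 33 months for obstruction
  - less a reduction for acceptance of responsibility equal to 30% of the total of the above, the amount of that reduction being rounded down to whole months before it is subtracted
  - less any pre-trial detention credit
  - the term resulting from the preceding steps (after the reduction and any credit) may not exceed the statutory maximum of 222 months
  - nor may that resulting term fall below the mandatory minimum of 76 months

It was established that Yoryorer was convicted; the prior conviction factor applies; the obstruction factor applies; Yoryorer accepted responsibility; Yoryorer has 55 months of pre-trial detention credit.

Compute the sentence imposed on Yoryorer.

129 months

Prior conviction enhancement: +57 months
Obstruction enhancement: +33 months
Adjusted term: 172 months + 57 months + 33 months = 262 months
Acceptance of responsibility reduction: 30% of 262 months = 78 months (rounded down)
After reduction: 262 − 78 = 184 months
Less pre-trial detention credit: 184 months − 55 months = 129 months
Cap at 222 months: 129 months is within the cap, no reduction.
Minimum 76 months: 129 months meets the minimum, no increase.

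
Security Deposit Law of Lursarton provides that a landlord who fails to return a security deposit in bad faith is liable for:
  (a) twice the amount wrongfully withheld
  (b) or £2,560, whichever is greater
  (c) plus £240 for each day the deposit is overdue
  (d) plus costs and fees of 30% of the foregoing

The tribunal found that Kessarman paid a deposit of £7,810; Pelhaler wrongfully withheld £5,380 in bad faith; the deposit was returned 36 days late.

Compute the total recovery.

Doubled: 2 × £5,380 = £10,760
Minimum £2,560: £10,760 meets the minimum, no increase.
Late-return penalty: 36 × £240 = £8,640
Damages plus late penalty: £10,760 + £8,640 = £19,400
Costs and fees: 30% of £19,400 = £5,820
Total recovery: £19,400 + £5,820 = £25,220

£25,220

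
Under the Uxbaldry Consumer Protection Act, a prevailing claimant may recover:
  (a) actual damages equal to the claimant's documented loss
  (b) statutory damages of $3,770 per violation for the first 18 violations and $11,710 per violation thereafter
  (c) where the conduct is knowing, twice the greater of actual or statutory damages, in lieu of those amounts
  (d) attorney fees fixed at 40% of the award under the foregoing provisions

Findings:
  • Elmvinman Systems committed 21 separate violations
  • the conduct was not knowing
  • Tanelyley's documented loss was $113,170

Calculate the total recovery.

Total recovery: $302,624

First 18 violations: 18 × $3,770 = $67,860
Remaining violations: (21 − 18) × $11,710 = $35,130
Statutory damages: $67,860 + $35,130 = $102,990
Conduct not knowing: the in-lieu enhancement does not apply.
Actual plus statutory damages: $113,170 + $102,990 = $216,160
Attorney fees: 40% of $216,160 = $86,464
Total recovery: $216,160 + $86,464 = $302,624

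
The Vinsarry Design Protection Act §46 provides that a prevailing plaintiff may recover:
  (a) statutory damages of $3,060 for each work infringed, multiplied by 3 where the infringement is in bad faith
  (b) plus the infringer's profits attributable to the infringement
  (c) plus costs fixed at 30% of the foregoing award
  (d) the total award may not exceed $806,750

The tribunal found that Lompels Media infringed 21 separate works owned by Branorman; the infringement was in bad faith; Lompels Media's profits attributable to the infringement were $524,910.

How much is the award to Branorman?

Statutory damages: 21 × $3,060 = $64,260
Trebled: 3 × $64,260 = $192,780
Combined award: $192,780 + $524,910 = $717,690
Costs: 30% of $717,690 = $215,307
Award plus costs: $717,690 + $215,307 = $932,997
Cap at $806,750: $932,997 exceeds the cap → $806,750

$806,750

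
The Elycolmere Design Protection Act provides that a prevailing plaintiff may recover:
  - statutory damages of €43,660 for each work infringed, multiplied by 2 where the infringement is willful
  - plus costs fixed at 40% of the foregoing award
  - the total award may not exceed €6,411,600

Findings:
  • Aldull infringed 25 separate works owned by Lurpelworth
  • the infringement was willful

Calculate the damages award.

€3,056,200

Statutory damages: 25 × €43,660 = €1,091,500
Doubled: 2 × €1,091,500 = €2,183,000
Costs: 40% of €2,183,000 = €873,200
Award plus costs: €2,183,000 + €873,200 = €3,056,200
Cap at €6,411,600: €3,056,200 is within the cap, no reduction.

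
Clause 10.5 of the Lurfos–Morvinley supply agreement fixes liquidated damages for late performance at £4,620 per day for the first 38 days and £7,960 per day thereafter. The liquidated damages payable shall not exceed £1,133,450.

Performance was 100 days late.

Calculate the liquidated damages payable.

First 38 days: 38 × £4,620 = £175,560
Remaining days: (100 − 38) × £7,960 = £493,520
Accrued per-day damages: £175,560 + £493,520 = £669,080
Cap at £1,133,450: £669,080 is within the cap, no reduction.

£669,080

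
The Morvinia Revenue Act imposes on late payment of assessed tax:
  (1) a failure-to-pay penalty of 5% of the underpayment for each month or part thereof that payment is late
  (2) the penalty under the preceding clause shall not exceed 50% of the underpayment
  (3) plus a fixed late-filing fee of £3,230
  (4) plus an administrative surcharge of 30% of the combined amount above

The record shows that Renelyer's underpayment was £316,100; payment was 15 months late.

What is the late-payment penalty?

£209,664

Accrued rate: 5% × 15 = 75%, capped at 50% → 50%
Failure-to-pay penalty: 50% of £316,100 = £158,050
Penalty before surcharge: £158,050 + £3,230 = £161,280
Administrative surcharge: 30% of £161,280 = £48,384
Total penalty: £161,280 + £48,384 = £209,664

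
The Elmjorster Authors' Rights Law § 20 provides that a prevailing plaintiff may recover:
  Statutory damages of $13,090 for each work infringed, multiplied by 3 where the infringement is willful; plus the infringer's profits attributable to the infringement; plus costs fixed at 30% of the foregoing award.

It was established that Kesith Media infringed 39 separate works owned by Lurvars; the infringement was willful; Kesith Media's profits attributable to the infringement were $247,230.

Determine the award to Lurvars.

Award: $2,312,388

Statutory damages: 39 × $13,090 = $510,510
Trebled: 3 × $510,510 = $1,531,530
Combined award: $1,531,530 + $247,230 = $1,778,760
Costs: 30% of $1,778,760 = $533,628
Award plus costs: $1,778,760 + $533,628 = $2,312,388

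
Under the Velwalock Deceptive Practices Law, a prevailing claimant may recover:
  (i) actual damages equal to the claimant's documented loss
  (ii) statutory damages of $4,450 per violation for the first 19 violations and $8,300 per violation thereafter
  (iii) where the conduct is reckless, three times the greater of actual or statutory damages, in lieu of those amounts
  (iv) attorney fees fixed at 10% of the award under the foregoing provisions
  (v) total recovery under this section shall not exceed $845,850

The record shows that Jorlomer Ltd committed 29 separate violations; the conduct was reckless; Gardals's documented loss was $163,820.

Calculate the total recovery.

$552,915

First 19 violations: 19 × $4,450 = $84,550
Remaining violations: (29 − 19) × $8,300 = $83,000
Statutory damages: $84,550 + $83,000 = $167,550
Greater of actual damages ($163,820) or statutory damages ($167,550): $167,550
Trebled: 3 × $167,550 = $502,650
Attorney fees: 10% of $502,650 = $50,265
Total before cap: $502,650 + $50,265 = $552,915
Cap at $845,850: $552,915 is within the cap, no reduction.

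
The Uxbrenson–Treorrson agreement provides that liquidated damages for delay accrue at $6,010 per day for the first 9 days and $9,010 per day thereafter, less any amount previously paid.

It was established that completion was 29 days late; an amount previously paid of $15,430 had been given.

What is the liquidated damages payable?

First 9 days: 9 × $6,010 = $54,090
Remaining days: (29 − 9) × $9,010 = $180,200
Accrued per-day damages: $54,090 + $180,200 = $234,290
Less amount previously paid: $234,290 − $15,430 = $218,860

$218,860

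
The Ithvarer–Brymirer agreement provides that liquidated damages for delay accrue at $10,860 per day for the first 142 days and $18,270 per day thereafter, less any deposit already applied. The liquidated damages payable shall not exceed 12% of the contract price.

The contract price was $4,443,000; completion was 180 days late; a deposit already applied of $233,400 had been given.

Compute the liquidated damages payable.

$533,160

First 142 days: 142 × $10,860 = $1,542,120
Remaining days: (180 − 142) × $18,270 = $694,260
Accrued per-day damages: $1,542,120 + $694,260 = $2,236,380
Less deposit already applied: $2,236,380 − $233,400 = $2,002,980
Cap: 12% of $4,443,000 = $533,160
Cap at $533,160: $2,002,980 exceeds the cap → $533,160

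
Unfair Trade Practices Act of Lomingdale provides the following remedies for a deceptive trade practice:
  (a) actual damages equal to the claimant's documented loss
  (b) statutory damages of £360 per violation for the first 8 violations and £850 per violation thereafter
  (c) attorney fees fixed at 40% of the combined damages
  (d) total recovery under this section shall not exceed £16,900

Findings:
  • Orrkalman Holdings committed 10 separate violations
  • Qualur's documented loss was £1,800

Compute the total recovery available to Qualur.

£8,932

First 8 violations: 8 × £360 = £2,880
Remaining violations: (10 − 8) × £850 = £1,700
Statutory damages: £2,880 + £1,700 = £4,580
Combined damages: £1,800 + £4,580 = £6,380
Attorney fees: 40% of £6,380 = £2,552
Total before cap: £6,380 + £2,552 = £8,932
Cap at £16,900: £8,932 is within the cap, no reduction.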